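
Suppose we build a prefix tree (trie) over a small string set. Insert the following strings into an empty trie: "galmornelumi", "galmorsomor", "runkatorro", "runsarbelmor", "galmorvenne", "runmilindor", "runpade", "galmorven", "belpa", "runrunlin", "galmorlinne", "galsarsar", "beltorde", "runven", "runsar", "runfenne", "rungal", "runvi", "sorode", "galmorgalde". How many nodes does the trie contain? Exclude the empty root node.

103

Insert word by word; a character creates a node only if that edge doesn't already exist:
  "galmornelumi" → 12 new (g, a, l, m, o, r, n, e, l, u, m, i)
  "galmorsomor" → prefix "galmor" already present; 5 new (s, o, m, o, r)
  "runkatorro" → 10 new (r, u, n, k, a, t, o, r, r, o)
  "runsarbelmor" → prefix "run" already present; 9 new (s, a, r, b, e, l, m, o, r)
  "galmorvenne" → prefix "galmor" already present; 5 new (v, e, n, n, e)
  "runmilindor" → prefix "run" already present; 8 new (m, i, l, i, n, d, o, r)
  "runpade" → prefix "run" already present; 4 new (p, a, d, e)
  "galmorven" → prefix "galmorven" already present; 0 new (none)
  "belpa" → 5 new (b, e, l, p, a)
  "runrunlin" → prefix "run" already present; 6 new (r, u, n, l, i, n)
  "galmorlinne" → prefix "galmor" already present; 5 new (l, i, n, n, e)
  "galsarsar" → prefix "gal" already present; 6 new (s, a, r, s, a, r)
  "beltorde" → prefix "bel" already present; 5 new (t, o, r, d, e)
  "runven" → prefix "run" already present; 3 new (v, e, n)
  "runsar" → prefix "runsar" already present; 0 new (none)
  "runfenne" → prefix "run" already present; 5 new (f, e, n, n, e)
  "rungal" → prefix "run" already present; 3 new (g, a, l)
  "runvi" → prefix "runv" already present; 1 new (i)
  "sorode" → 6 new (s, o, r, o, d, e)
  "galmorgalde" → prefix "galmor" already present; 5 new (g, a, l, d, e)
Total nodes = 12 + 5 + 10 + 9 + 5 + 8 + 4 + 0 + 5 + 6 + 5 + 6 + 5 + 3 + 0 + 5 + 3 + 1 + 6 + 5 = 103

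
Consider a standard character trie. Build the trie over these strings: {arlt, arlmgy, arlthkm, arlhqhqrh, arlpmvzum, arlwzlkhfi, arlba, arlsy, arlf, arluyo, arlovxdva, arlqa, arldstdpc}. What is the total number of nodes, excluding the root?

Trace insertions, counting only characters that open a new branch:
  "arlt" → 4 new (a, r, l, t)
  "arlmgy" → prefix "arl" already present; 3 new (m, g, y)
  "arlthkm" → prefix "arlt" already present; 3 new (h, k, m)
  "arlhqhqrh" → prefix "arl" already present; 6 new (h, q, h, q, r, h)
  "arlpmvzum" → prefix "arl" already present; 6 new (p, m, v, z, u, m)
  "arlwzlkhfi" → prefix "arl" already present; 7 new (w, z, l, k, h, f, i)
  "arlba" → prefix "arl" already present; 2 new (b, a)
  "arlsy" → prefix "arl" already present; 2 new (s, y)
  "arlf" → prefix "arl" already present; 1 new (f)
  "arluyo" → prefix "arl" already present; 3 new (u, y, o)
  "arlovxdva" → prefix "arl" already present; 6 new (o, v, x, d, v, a)
  "arlqa" → prefix "arl" already present; 2 new (q, a)
  "arldstdpc" → prefix "arl" already present; 6 new (d, s, t, d, p, c)
Total nodes = 4 + 3 + 3 + 6 + 6 + 7 + 2 + 2 + 1 + 3 + 6 + 2 + 6 = 51

51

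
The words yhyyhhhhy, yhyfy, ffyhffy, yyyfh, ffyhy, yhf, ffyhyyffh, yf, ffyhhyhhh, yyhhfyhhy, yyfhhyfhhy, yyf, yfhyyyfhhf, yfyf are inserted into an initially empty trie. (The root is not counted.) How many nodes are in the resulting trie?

Count nodes per top-level branch (shared prefixes stored once):
  'f'-branch (ffyhffy, ffyhhyhhh, ffyhy, ffyhyyffh): 17 nodes
  'y'-branch (yf, yfhyyyfhhf, yfyf, yhf, yhyfy, yhyyhhhhy, yyf, yyfhhyfhhy, yyhhfyhhy, yyyfh): 42 nodes
Sum: 59

59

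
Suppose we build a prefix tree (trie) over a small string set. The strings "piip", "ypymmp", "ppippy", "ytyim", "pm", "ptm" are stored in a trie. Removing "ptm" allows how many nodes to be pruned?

Walk "ptm" from the leaf back toward the root, removing each node that no remaining word uses.
The suffix "tm" (2 nodes) is used only by "ptm"; the node for "p" still has the child "i", so pruning stops there.
Nodes removed: 2

2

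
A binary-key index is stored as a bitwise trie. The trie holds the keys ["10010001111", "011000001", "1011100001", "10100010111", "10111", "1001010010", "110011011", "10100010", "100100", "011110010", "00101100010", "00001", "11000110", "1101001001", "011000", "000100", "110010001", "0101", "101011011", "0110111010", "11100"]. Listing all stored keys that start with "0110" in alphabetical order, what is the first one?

Words with prefix "0110", in lexicographic order: "011000", "011000001", "0110111010"
The 1st is 011000.

011000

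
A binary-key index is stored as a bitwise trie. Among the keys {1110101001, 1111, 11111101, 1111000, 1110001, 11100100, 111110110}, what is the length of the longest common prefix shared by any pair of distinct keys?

Equivalently: take the maximum, over all pairs, of their longest common prefix length.
e.g. "1110001" and "11100100" share the prefix "11100" of length 5; no pair shares a longer one.
Longest shared-prefix length: 5

5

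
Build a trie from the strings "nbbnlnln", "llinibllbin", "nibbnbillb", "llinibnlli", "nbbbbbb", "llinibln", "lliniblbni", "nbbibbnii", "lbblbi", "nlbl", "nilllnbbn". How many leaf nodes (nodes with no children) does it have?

11

A leaf is a node with no children — equivalently, the end of a word that is not a proper prefix of any other stored word.
Those words: "lbblbi", "lliniblbni", "llinibllbin", "llinibln", "llinibnlli", "nbbbbbb", "nbbibbnii", "nbbnlnln", "nibbnbillb", "nilllnbbn", "nlbl"
Leaf count: 11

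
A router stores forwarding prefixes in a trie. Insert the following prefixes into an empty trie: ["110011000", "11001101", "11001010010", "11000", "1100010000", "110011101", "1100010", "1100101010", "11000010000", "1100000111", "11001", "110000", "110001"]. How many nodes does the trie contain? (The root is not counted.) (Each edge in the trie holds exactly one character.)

Count nodes per top-level branch (shared prefixes stored once):
  '1'-branch (11000, 110000, 1100000111, 11000010000, 110001, 1100010, 1100010000, 11001, 11001010010, 1100101010, 110011000, 11001101, 110011101): 37 nodes
Sum: 37

37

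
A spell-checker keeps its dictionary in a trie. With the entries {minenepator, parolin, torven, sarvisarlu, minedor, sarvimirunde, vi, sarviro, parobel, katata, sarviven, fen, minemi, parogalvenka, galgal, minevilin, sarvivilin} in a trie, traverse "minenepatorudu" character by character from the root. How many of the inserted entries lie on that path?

1

Traverse "minenepatorudu" character by character; count nodes along the way that are marked as word ends.
Prefixes of the query that are stored words: "minenepator"
Count: 1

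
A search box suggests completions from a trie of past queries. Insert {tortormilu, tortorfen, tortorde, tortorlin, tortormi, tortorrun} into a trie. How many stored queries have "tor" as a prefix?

6

Traverse to the node for "tor", then collect every word in that subtree.
Words under "tor": tortorde, tortorfen, tortorlin, tortormi, tortormilu, tortorrun
Count: 6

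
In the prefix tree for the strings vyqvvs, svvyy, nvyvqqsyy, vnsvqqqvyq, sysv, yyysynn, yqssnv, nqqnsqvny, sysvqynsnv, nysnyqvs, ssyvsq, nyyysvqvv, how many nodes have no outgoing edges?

11

Leaves are exactly the stored words that no other stored word extends.
Those words: "nqqnsqvny", "nvyvqqsyy", "nysnyqvs", "nyyysvqvv", "ssyvsq", "svvyy", "sysvqynsnv", "vnsvqqqvyq", "vyqvvs", "yqssnv", "yyysynn"
Leaf count: 11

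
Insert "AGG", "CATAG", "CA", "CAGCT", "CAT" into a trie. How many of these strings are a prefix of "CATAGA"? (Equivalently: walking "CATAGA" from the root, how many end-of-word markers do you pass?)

Check each prefix of "CATAGA" against the stored set — each match is an end-marker on the path.
Prefixes of the query that are stored words: "CA", "CAT", "CATAG"
Count: 3

3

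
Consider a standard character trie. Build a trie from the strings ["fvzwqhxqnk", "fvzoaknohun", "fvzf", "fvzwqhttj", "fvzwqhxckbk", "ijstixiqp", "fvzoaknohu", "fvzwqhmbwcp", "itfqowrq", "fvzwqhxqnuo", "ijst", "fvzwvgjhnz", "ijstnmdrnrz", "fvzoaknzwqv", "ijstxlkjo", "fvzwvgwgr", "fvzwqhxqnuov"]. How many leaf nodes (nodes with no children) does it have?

Leaves are exactly the stored words that no other stored word extends.
Those words: "fvzf", "fvzoaknohun", "fvzoaknzwqv", "fvzwqhmbwcp", "fvzwqhttj", "fvzwqhxckbk", "fvzwqhxqnk", "fvzwqhxqnuov", "fvzwvgjhnz", "fvzwvgwgr", "ijstixiqp", "ijstnmdrnrz", "ijstxlkjo", "itfqowrq"
Leaf count: 14

14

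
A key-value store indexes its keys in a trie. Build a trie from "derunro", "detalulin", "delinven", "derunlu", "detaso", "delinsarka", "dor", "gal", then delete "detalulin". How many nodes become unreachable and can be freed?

Walk "detalulin" from the leaf back toward the root, removing each node that no remaining word uses.
The suffix "lulin" (5 nodes) is used only by "detalulin"; the node for "deta" still has the child "s", so pruning stops there.
Nodes removed: 5

5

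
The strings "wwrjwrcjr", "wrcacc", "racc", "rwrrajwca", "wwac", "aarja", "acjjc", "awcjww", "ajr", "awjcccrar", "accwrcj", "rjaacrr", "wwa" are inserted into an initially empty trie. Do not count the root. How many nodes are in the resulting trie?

Insert word by word; a character creates a node only if that edge doesn't already exist:
  "wwrjwrcjr" → 9 new (w, w, r, j, w, r, c, j, r)
  "wrcacc" → prefix "w" already present; 5 new (r, c, a, c, c)
  "racc" → 4 new (r, a, c, c)
  "rwrrajwca" → prefix "r" already present; 8 new (w, r, r, a, j, w, c, a)
  "wwac" → prefix "ww" already present; 2 new (a, c)
  "aarja" → 5 new (a, a, r, j, a)
  "acjjc" → prefix "a" already present; 4 new (c, j, j, c)
  "awcjww" → prefix "a" already present; 5 new (w, c, j, w, w)
  "ajr" → prefix "a" already present; 2 new (j, r)
  "awjcccrar" → prefix "aw" already present; 7 new (j, c, c, c, r, a, r)
  "accwrcj" → prefix "ac" already present; 5 new (c, w, r, c, j)
  "rjaacrr" → prefix "r" already present; 6 new (j, a, a, c, r, r)
  "wwa" → prefix "wwa" already present; 0 new (none)
Total nodes = 9 + 5 + 4 + 8 + 2 + 5 + 4 + 5 + 2 + 7 + 5 + 6 + 0 = 62

62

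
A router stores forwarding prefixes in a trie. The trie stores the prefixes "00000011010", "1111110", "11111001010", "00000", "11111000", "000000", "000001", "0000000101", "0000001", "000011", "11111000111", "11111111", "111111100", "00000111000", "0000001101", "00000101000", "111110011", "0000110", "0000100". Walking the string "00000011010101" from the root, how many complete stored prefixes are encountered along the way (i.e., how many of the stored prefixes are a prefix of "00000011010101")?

Walk "00000011010101" from the root; an end-of-word marker is hit whenever a stored word is a prefix of "00000011010101".
Prefixes of the query that are stored words: "00000", "000000", "0000001", "0000001101", "00000011010"
Count: 5

5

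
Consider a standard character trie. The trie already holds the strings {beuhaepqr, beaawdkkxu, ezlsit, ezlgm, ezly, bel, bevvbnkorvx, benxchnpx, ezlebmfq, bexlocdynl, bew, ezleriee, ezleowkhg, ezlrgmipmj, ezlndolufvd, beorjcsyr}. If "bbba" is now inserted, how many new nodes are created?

The longest prefix of "bbba" already in the trie is "b" (length 1).
So 4 − 1 = 3 new nodes.

3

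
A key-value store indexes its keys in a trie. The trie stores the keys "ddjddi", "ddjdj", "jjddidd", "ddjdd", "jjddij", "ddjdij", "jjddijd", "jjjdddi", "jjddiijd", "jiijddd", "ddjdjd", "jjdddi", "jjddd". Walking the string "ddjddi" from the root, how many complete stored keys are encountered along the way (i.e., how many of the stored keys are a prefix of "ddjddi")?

Walk "ddjddi" from the root; an end-of-word marker is hit whenever a stored word is a prefix of "ddjddi".
Prefixes of the query that are stored words: "ddjdd", "ddjddi"
Count: 2

2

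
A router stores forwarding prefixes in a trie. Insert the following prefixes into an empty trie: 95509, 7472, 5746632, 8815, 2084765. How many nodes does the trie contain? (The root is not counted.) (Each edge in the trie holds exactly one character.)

Count nodes per top-level branch (shared prefixes stored once):
  '2'-branch (2084765): 7 nodes
  '5'-branch (5746632): 7 nodes
  '7'-branch (7472): 4 nodes
  '8'-branch (8815): 4 nodes
  '9'-branch (95509): 5 nodes
Sum: 27

27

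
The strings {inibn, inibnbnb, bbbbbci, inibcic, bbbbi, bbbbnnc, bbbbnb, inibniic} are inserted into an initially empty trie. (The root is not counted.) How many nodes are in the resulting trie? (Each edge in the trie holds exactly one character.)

26

Trie structure (* marks end of a word):
(root)
├─ b
│  └─ b
│     └─ b
│        └─ b
│           ├─ b
│           │  └─ c
│           │     └─ i *
│           ├─ i *
│           └─ n
│              ├─ b *
│              └─ n
│                 └─ c *
└─ i
   └─ n
      └─ i
         └─ b
            ├─ c
            │  └─ i
            │     └─ c *
            └─ n *
               ├─ b
               │  └─ n
               │     └─ b *
               └─ i
                  └─ i
                     └─ c *
Counting every labelled node above: 26.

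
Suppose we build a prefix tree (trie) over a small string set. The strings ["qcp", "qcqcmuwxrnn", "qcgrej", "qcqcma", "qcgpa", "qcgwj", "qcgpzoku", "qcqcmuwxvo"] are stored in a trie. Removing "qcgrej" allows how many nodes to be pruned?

3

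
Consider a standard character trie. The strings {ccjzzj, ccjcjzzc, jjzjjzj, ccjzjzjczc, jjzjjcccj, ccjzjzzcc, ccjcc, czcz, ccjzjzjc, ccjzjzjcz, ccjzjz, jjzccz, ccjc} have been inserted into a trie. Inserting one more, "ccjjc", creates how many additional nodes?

2

The longest prefix of "ccjjc" already in the trie is "ccj" (length 3).
So 5 − 3 = 2 new nodes.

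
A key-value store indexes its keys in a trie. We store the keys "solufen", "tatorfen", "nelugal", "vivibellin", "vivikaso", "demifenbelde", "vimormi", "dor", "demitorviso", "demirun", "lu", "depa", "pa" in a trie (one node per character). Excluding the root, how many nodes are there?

71

Count nodes per top-level branch (shared prefixes stored once):
  'd'-branch (demifenbelde, demirun, demitorviso, depa, dor): 26 nodes
  'l'-branch (lu): 2 nodes
  'n'-branch (nelugal): 7 nodes
  'p'-branch (pa): 2 nodes
  's'-branch (solufen): 7 nodes
  't'-branch (tatorfen): 8 nodes
  'v'-branch (vimormi, vivibellin, vivikaso): 19 nodes
Sum: 71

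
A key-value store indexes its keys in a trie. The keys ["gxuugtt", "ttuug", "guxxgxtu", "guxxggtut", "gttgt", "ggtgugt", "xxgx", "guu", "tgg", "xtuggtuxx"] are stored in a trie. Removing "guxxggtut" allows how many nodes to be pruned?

4

Walk "guxxggtut" from the leaf back toward the root, removing each node that no remaining word uses.
The suffix "gtut" (4 nodes) is used only by "guxxggtut"; the node for "guxxg" still has the child "x", so pruning stops there.
Nodes removed: 4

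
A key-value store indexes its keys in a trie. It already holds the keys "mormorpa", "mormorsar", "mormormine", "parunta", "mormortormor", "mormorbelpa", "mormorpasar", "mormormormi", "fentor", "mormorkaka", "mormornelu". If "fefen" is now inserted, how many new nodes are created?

The longest prefix of "fefen" already in the trie is "fe" (length 2).
So 5 − 2 = 3 new nodes.

3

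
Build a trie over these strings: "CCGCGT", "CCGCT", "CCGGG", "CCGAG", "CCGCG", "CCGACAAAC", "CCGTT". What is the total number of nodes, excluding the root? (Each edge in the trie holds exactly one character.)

18

Trie structure (* marks end of a word):
(root)
└─ C
   └─ C
      └─ G
         ├─ A
         │  ├─ C
         │  │  └─ A
         │  │     └─ A
         │  │        └─ A
         │  │           └─ C *
         │  └─ G *
         ├─ C
         │  ├─ G *
         │  │  └─ T *
         │  └─ T *
         ├─ G
         │  └─ G *
         └─ T
            └─ T *
Counting every labelled node above: 18.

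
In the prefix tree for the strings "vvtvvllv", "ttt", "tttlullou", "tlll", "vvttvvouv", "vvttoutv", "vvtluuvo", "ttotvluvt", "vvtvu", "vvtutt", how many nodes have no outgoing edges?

A leaf is a node with no children — equivalently, the end of a word that is not a proper prefix of any other stored word.
Those words: "tlll", "ttotvluvt", "tttlullou", "vvtluuvo", "vvttoutv", "vvttvvouv", "vvtutt", "vvtvu", "vvtvvllv"
Leaf count: 9

9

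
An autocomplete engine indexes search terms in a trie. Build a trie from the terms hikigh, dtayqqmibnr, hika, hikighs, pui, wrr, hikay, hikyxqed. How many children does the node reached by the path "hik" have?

3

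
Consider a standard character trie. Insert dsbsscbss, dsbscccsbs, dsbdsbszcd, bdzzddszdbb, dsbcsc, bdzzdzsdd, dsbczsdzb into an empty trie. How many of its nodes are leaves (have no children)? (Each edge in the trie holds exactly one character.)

A leaf is a node with no children — equivalently, the end of a word that is not a proper prefix of any other stored word.
Those words: "bdzzddszdbb", "bdzzdzsdd", "dsbcsc", "dsbczsdzb", "dsbdsbszcd", "dsbscccsbs", "dsbsscbss"
Leaf count: 7

7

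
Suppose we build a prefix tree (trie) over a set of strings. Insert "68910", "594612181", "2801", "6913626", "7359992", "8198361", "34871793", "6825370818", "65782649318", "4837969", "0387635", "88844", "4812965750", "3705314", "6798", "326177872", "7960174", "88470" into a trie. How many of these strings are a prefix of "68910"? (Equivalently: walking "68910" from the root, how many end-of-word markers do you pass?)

1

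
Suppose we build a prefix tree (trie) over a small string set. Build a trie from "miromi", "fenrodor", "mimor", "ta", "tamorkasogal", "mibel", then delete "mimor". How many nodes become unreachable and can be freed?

3

After clearing the end-marker at "mimor", prune upward until reaching a node still needed by another word.
The suffix "mor" (3 nodes) is used only by "mimor"; the node for "mi" still has the child "r", so pruning stops there.
Nodes removed: 3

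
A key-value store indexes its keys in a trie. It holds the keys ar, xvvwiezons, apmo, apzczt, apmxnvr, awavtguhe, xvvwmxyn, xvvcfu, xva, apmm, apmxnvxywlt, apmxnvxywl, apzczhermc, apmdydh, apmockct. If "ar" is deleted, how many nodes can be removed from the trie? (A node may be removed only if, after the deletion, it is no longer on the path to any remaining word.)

After clearing the end-marker at "ar", prune upward until reaching a node still needed by another word.
The suffix "r" (1 node) is used only by "ar"; the node for "a" still has the child "p", so pruning stops there.
Nodes removed: 1

1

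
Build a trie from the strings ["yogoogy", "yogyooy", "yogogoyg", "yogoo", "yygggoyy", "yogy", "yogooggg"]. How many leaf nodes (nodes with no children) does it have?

5

Leaves are exactly the stored words that no other stored word extends.
Those words: "yogogoyg", "yogooggg", "yogoogy", "yogyooy", "yygggoyy"
Leaf count: 5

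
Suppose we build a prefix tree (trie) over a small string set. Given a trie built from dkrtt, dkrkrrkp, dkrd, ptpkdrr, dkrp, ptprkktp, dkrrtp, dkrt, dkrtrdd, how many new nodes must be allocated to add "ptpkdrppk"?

3

Walking "ptpkdrppk" from the root, the first 6 characters ("ptpkdr") follow existing edges; "p" is the first miss.
So 9 − 6 = 3 new nodes.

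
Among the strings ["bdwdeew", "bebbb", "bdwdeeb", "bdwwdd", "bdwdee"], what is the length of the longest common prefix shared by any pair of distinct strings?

6

Equivalently: take the maximum, over all pairs, of their longest common prefix length.
"bdwdee" and "bdwdeeb" agree on "bdwdee" (6 characters) before diverging; nothing deeper is shared.
Longest shared-prefix length: 6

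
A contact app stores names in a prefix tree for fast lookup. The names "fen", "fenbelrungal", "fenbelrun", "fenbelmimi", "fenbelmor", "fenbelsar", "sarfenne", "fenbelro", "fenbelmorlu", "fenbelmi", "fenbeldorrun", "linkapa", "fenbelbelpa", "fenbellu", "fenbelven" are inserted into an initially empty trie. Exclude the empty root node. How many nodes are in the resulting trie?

55

For each word, the new-node count is its length minus the longest prefix already in the trie:
  "fen" → 3 new (f, e, n)
  "fenbelrungal" → prefix "fen" already present; 9 new (b, e, l, r, u, n, g, a, l)
  "fenbelrun" → prefix "fenbelrun" already present; 0 new (none)
  "fenbelmimi" → prefix "fenbel" already present; 4 new (m, i, m, i)
  "fenbelmor" → prefix "fenbelm" already present; 2 new (o, r)
  "fenbelsar" → prefix "fenbel" already present; 3 new (s, a, r)
  "sarfenne" → 8 new (s, a, r, f, e, n, n, e)
  "fenbelro" → prefix "fenbelr" already present; 1 new (o)
  "fenbelmorlu" → prefix "fenbelmor" already present; 2 new (l, u)
  "fenbelmi" → prefix "fenbelmi" already present; 0 new (none)
  "fenbeldorrun" → prefix "fenbel" already present; 6 new (d, o, r, r, u, n)
  "linkapa" → 7 new (l, i, n, k, a, p, a)
  "fenbelbelpa" → prefix "fenbel" already present; 5 new (b, e, l, p, a)
  "fenbellu" → prefix "fenbel" already present; 2 new (l, u)
  "fenbelven" → prefix "fenbel" already present; 3 new (v, e, n)
Total nodes = 3 + 9 + 0 + 4 + 2 + 3 + 8 + 1 + 2 + 0 + 6 + 7 + 5 + 2 + 3 = 55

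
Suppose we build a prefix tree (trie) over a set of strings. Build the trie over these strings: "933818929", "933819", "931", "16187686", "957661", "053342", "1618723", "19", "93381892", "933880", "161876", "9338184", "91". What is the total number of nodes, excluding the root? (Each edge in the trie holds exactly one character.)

Count nodes per top-level branch (shared prefixes stored once):
  '0'-branch (053342): 6 nodes
  '1'-branch (1618723, 161876, 16187686, 19): 11 nodes
  '9'-branch (91, 931, 9338184, 93381892, 933818929, 933819, 933880, 957661): 20 nodes
Sum: 37

37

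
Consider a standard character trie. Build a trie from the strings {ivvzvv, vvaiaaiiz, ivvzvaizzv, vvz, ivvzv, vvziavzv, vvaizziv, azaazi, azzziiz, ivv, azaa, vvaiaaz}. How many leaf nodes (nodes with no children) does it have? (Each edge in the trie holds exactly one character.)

8

A leaf is a node with no children — equivalently, the end of a word that is not a proper prefix of any other stored word.
Those words: "azaazi", "azzziiz", "ivvzvaizzv", "ivvzvv", "vvaiaaiiz", "vvaiaaz", "vvaizziv", "vvziavzv"
Leaf count: 8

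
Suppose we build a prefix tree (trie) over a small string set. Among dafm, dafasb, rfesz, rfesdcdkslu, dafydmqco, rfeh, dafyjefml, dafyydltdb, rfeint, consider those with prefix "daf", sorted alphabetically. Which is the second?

dafm

DFS of the "daf" subtree visits, in order: "dafasb", "dafm", "dafydmqco", "dafyjefml", "dafyydltdb"
Position 2: dafm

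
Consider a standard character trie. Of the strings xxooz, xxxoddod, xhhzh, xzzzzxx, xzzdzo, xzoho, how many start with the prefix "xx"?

2

Traverse to the node for "xx", then collect every word in that subtree.
Words under "xx": xxooz, xxxoddod
Count: 2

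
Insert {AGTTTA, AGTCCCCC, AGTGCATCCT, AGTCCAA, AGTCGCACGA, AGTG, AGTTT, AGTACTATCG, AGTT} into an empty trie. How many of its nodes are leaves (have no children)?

Leaves are exactly the stored words that no other stored word extends.
Those words: "AGTACTATCG", "AGTCCAA", "AGTCCCCC", "AGTCGCACGA", "AGTGCATCCT", "AGTTTA"
Leaf count: 6

6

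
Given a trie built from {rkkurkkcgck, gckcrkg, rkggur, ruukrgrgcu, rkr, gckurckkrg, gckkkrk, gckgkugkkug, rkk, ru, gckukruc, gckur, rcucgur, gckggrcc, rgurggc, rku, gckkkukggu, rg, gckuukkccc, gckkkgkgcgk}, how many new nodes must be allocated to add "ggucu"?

4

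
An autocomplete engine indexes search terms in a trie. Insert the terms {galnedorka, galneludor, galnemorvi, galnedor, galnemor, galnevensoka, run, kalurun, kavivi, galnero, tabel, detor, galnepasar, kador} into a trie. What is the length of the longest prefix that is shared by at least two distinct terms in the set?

Equivalently: take the maximum, over all pairs, of their longest common prefix length.
"galnedor" and "galnedorka" agree on "galnedor" (8 characters) before diverging; nothing deeper is shared.
Longest shared-prefix length: 8

8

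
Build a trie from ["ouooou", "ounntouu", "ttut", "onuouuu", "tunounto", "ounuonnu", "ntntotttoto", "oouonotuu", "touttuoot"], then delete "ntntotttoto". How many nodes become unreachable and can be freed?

11

A node on "ntntotttoto"'s path can go only if nothing else ends at it or branches off below it.
No other word shares any prefix with "ntntotttoto", so all 11 of its nodes go.
Nodes removed: 11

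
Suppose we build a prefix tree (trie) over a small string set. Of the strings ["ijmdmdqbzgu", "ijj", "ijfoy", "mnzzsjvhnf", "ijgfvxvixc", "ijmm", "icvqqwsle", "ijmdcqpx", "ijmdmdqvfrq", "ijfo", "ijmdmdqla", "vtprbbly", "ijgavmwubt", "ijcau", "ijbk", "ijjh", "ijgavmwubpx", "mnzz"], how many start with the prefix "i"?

15

Traverse to the node for "i", then collect every word in that subtree.
Words under "i": icvqqwsle, ijbk, ijcau, ijfo, ijfoy, ijgavmwubpx, ijgavmwubt, ijgfvxvixc, ijj, ijjh, ijmdcqpx, ijmdmdqbzgu, ijmdmdqla, ijmdmdqvfrq, ijmm
Count: 15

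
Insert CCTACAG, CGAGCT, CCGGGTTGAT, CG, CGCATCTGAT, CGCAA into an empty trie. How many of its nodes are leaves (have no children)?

5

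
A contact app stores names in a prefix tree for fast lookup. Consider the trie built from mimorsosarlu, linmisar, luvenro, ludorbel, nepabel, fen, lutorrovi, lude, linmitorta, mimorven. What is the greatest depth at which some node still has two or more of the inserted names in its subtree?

5

The deepest shared node is where two words last agree before diverging.
e.g. "linmisar" and "linmitorta" share the prefix "linmi" of length 5; no pair shares a longer one.
Longest shared-prefix length: 5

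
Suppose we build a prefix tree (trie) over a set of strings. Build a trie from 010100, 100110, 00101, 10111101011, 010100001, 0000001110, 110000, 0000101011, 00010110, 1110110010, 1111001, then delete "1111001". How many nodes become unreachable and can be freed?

Walk "1111001" from the leaf back toward the root, removing each node that no remaining word uses.
The suffix "1001" (4 nodes) is used only by "1111001"; the node for "111" still has the child "0", so pruning stops there.
Nodes removed: 4

4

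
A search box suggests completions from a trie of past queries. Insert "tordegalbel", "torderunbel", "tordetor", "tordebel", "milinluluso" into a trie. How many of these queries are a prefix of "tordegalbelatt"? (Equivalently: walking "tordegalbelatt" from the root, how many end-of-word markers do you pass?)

Check each prefix of "tordegalbelatt" against the stored set — each match is an end-marker on the path.
Prefixes of the query that are stored words: "tordegalbel"
Count: 1

1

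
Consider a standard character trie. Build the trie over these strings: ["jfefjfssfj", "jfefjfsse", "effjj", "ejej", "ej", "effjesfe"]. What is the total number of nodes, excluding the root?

23

Count nodes per top-level branch (shared prefixes stored once):
  'e'-branch (effjesfe, effjj, ej, ejej): 12 nodes
  'j'-branch (jfefjfsse, jfefjfssfj): 11 nodes
Sum: 23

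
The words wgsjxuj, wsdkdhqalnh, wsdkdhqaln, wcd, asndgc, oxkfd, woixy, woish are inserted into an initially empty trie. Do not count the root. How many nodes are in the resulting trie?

Trie structure (* marks end of a word):
(root)
├─ a
│  └─ s
│     └─ n
│        └─ d
│           └─ g
│              └─ c *
├─ o
│  └─ x
│     └─ k
│        └─ f
│           └─ d *
└─ w
   ├─ c
   │  └─ d *
   ├─ g
   │  └─ s
   │     └─ j
   │        └─ x
   │           └─ u
   │              └─ j *
   ├─ o
   │  └─ i
   │     ├─ s
   │     │  └─ h *
   │     └─ x
   │        └─ y *
   └─ s
      └─ d
         └─ k
            └─ d
               └─ h
                  └─ q
                     └─ a
                        └─ l
                           └─ n *
                              └─ h *
Counting every labelled node above: 36.

36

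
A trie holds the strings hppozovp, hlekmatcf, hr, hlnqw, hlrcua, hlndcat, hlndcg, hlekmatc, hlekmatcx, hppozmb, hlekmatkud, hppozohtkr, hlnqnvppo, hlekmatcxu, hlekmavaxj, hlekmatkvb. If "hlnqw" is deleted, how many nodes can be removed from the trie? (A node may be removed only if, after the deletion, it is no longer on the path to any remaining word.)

1

Walk "hlnqw" from the leaf back toward the root, removing each node that no remaining word uses.
The suffix "w" (1 node) is used only by "hlnqw"; the node for "hlnq" still has the child "n", so pruning stops there.
Nodes removed: 1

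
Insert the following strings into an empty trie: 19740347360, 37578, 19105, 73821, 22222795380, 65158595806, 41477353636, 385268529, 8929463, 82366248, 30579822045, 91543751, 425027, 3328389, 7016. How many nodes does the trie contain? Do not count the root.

Count nodes per top-level branch (shared prefixes stored once):
  '1'-branch (19105, 19740347360): 14 nodes
  '2'-branch (22222795380): 11 nodes
  '3'-branch (30579822045, 3328389, 37578, 385268529): 29 nodes
  '4'-branch (41477353636, 425027): 16 nodes
  '6'-branch (65158595806): 11 nodes
  '7'-branch (7016, 73821): 8 nodes
  '8'-branch (82366248, 8929463): 14 nodes
  '9'-branch (91543751): 8 nodes
Sum: 111

111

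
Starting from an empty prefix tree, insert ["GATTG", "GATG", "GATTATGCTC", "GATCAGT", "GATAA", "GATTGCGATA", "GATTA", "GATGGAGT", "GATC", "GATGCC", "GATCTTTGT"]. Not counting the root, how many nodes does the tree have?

For each word, the new-node count is its length minus the longest prefix already in the trie:
  "GATTG" → 5 new (G, A, T, T, G)
  "GATG" → prefix "GAT" already present; 1 new (G)
  "GATTATGCTC" → prefix "GATT" already present; 6 new (A, T, G, C, T, C)
  "GATCAGT" → prefix "GAT" already present; 4 new (C, A, G, T)
  "GATAA" → prefix "GAT" already present; 2 new (A, A)
  "GATTGCGATA" → prefix "GATTG" already present; 5 new (C, G, A, T, A)
  "GATTA" → prefix "GATTA" already present; 0 new (none)
  "GATGGAGT" → prefix "GATG" already present; 4 new (G, A, G, T)
  "GATC" → prefix "GATC" already present; 0 new (none)
  "GATGCC" → prefix "GATG" already present; 2 new (C, C)
  "GATCTTTGT" → prefix "GATC" already present; 5 new (T, T, T, G, T)
Total nodes = 5 + 1 + 6 + 4 + 2 + 5 + 0 + 4 + 0 + 2 + 5 = 34

34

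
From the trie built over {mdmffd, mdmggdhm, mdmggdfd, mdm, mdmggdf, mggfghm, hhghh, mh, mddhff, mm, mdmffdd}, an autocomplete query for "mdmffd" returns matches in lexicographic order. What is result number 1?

Words with prefix "mdmffd", in lexicographic order: "mdmffd", "mdmffdd"
The 1st is mdmffd.

mdmffd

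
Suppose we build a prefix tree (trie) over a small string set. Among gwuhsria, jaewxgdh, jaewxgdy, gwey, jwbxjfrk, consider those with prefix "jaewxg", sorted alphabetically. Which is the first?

Words with prefix "jaewxg", in lexicographic order: "jaewxgdh", "jaewxgdy"
The 1st is jaewxgdh.

jaewxgdh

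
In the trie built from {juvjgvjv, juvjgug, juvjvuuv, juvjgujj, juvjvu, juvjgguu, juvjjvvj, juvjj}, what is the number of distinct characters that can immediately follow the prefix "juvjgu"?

2

Follow the path "juvjgu" to its node, then look at its outgoing edges.
Distinct next characters after "juvjgu": g, j.
That node has 2 child edges.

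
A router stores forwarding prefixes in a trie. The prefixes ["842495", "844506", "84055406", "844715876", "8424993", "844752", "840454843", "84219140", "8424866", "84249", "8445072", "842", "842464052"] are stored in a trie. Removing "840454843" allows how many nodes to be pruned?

After clearing the end-marker at "840454843", prune upward until reaching a node still needed by another word.
The suffix "454843" (6 nodes) is used only by "840454843"; the node for "840" still has the child "5", so pruning stops there.
Nodes removed: 6

6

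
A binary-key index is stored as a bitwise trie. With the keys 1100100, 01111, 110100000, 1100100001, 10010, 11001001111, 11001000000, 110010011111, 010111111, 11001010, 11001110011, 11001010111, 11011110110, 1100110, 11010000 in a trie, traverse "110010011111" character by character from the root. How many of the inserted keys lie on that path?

Check each prefix of "110010011111" against the stored set — each match is an end-marker on the path.
Prefixes of the query that are stored words: "1100100", "11001001111", "110010011111"
Count: 3

3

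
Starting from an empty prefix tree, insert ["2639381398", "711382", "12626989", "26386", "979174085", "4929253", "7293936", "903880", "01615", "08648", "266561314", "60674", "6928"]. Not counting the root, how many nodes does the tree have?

77

Count nodes per top-level branch (shared prefixes stored once):
  '0'-branch (01615, 08648): 9 nodes
  '1'-branch (12626989): 8 nodes
  '2'-branch (26386, 2639381398, 266561314): 19 nodes
  '4'-branch (4929253): 7 nodes
  '6'-branch (60674, 6928): 8 nodes
  '7'-branch (711382, 7293936): 12 nodes
  '9'-branch (903880, 979174085): 14 nodes
Sum: 77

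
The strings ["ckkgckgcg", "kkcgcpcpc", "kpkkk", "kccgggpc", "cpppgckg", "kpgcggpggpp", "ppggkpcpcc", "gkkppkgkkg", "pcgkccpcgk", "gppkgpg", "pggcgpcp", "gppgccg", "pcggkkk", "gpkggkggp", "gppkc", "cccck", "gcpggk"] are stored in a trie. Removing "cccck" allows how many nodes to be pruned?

Walk "cccck" from the leaf back toward the root, removing each node that no remaining word uses.
The suffix "ccck" (4 nodes) is used only by "cccck"; the node for "c" still has the child "k", so pruning stops there.
Nodes removed: 4

4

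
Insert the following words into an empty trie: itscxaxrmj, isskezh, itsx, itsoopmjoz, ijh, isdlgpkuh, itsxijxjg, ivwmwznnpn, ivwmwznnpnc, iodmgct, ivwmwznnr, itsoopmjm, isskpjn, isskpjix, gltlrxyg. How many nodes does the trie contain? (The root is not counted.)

69

For each word, the new-node count is its length minus the longest prefix already in the trie:
  "itscxaxrmj" → 10 new (i, t, s, c, x, a, x, r, m, j)
  "isskezh" → prefix "i" already present; 6 new (s, s, k, e, z, h)
  "itsx" → prefix "its" already present; 1 new (x)
  "itsoopmjoz" → prefix "its" already present; 7 new (o, o, p, m, j, o, z)
  "ijh" → prefix "i" already present; 2 new (j, h)
  "isdlgpkuh" → prefix "is" already present; 7 new (d, l, g, p, k, u, h)
  "itsxijxjg" → prefix "itsx" already present; 5 new (i, j, x, j, g)
  "ivwmwznnpn" → prefix "i" already present; 9 new (v, w, m, w, z, n, n, p, n)
  "ivwmwznnpnc" → prefix "ivwmwznnpn" already present; 1 new (c)
  "iodmgct" → prefix "i" already present; 6 new (o, d, m, g, c, t)
  "ivwmwznnr" → prefix "ivwmwznn" already present; 1 new (r)
  "itsoopmjm" → prefix "itsoopmj" already present; 1 new (m)
  "isskpjn" → prefix "issk" already present; 3 new (p, j, n)
  "isskpjix" → prefix "isskpj" already present; 2 new (i, x)
  "gltlrxyg" → 8 new (g, l, t, l, r, x, y, g)
Total nodes = 10 + 6 + 1 + 7 + 2 + 7 + 5 + 9 + 1 + 6 + 1 + 1 + 3 + 2 + 8 = 69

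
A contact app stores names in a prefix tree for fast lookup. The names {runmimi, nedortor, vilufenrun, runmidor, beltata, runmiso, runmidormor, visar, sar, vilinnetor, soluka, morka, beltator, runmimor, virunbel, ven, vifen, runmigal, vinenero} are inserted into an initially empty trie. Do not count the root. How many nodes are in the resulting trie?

Count nodes per top-level branch (shared prefixes stored once):
  'b'-branch (beltata, beltator): 9 nodes
  'm'-branch (morka): 5 nodes
  'n'-branch (nedortor): 8 nodes
  'r'-branch (runmidor, runmidormor, runmigal, runmimi, runmimor, runmiso): 20 nodes
  's'-branch (sar, soluka): 8 nodes
  'v'-branch (ven, vifen, vilinnetor, vilufenrun, vinenero, virunbel, visar): 37 nodes
Sum: 87

87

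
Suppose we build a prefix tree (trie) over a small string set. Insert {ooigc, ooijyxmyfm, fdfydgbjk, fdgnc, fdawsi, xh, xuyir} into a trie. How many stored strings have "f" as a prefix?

3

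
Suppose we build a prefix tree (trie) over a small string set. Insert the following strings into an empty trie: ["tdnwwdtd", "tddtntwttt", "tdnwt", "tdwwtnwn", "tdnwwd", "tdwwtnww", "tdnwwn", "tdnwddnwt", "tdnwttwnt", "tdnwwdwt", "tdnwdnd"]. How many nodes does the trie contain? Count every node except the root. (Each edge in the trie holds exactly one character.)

38

Count nodes per top-level branch (shared prefixes stored once):
  't'-branch (tddtntwttt, tdnwddnwt, tdnwdnd, tdnwt, tdnwttwnt, tdnwwd, tdnwwdtd, tdnwwdwt, tdnwwn, tdwwtnwn, tdwwtnww): 38 nodes
Sum: 38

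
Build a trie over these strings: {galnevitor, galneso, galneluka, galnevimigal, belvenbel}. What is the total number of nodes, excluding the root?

30

Trie structure (* marks end of a word):
(root)
├─ b
│  └─ e
│     └─ l
│        └─ v
│           └─ e
│              └─ n
│                 └─ b
│                    └─ e
│                       └─ l *
└─ g
   └─ a
      └─ l
         └─ n
            └─ e
               ├─ l
               │  └─ u
               │     └─ k
               │        └─ a *
               ├─ s
               │  └─ o *
               └─ v
                  └─ i
                     ├─ m
                     │  └─ i
                     │     └─ g
                     │        └─ a
                     │           └─ l *
                     └─ t
                        └─ o
                           └─ r *
Counting every labelled node above: 30.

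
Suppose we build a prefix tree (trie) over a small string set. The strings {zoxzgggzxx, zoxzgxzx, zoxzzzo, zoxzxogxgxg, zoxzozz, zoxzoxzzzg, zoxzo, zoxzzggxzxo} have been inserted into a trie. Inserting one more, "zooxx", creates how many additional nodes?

3

"zo" is already a path in the trie; the remaining "oxx" must be added.
Each of the 3 remaining characters creates one node.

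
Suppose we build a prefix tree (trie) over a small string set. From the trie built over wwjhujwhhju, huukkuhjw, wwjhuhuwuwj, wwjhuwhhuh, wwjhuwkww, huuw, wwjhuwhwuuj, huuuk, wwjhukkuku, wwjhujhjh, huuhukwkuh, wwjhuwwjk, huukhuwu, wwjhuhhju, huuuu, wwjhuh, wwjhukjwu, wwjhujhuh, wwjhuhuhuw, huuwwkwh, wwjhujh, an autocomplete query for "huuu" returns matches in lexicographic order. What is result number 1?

Words with prefix "huuu", in lexicographic order: "huuuk", "huuuu"
The 1st is huuuk.

huuuk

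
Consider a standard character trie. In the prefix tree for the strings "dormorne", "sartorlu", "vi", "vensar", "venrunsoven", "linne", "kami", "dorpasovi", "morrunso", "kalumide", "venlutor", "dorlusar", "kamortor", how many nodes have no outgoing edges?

13

Leaves are exactly the stored words that no other stored word extends.
Those words: "dorlusar", "dormorne", "dorpasovi", "kalumide", "kami", "kamortor", "linne", "morrunso", "sartorlu", "venlutor", "venrunsoven", "vensar", "vi"
Leaf count: 13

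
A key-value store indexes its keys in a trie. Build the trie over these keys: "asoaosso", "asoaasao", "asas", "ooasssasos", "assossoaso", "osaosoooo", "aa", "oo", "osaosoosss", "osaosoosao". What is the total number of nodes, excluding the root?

Count nodes per top-level branch (shared prefixes stored once):
  'a'-branch (aa, asas, asoaasao, asoaosso, assossoaso): 23 nodes
  'o'-branch (oo, ooasssasos, osaosoooo, osaosoosao, osaosoosss): 23 nodes
Sum: 46

46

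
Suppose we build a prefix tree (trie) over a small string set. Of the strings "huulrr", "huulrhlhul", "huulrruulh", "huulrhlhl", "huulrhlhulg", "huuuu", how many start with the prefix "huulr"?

Filter for entries beginning with "huulr":
Matches: "huulrhlhl", "huulrhlhul", "huulrhlhulg", "huulrr", "huulrruulh"
Count: 5

5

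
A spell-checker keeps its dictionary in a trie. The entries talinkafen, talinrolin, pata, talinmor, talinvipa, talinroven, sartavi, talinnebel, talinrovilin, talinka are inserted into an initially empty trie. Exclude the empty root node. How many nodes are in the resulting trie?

45

Trace insertions, counting only characters that open a new branch:
  "talinkafen" → 10 new (t, a, l, i, n, k, a, f, e, n)
  "talinrolin" → prefix "talin" already present; 5 new (r, o, l, i, n)
  "pata" → 4 new (p, a, t, a)
  "talinmor" → prefix "talin" already present; 3 new (m, o, r)
  "talinvipa" → prefix "talin" already present; 4 new (v, i, p, a)
  "talinroven" → prefix "talinro" already present; 3 new (v, e, n)
  "sartavi" → 7 new (s, a, r, t, a, v, i)
  "talinnebel" → prefix "talin" already present; 5 new (n, e, b, e, l)
  "talinrovilin" → prefix "talinrov" already present; 4 new (i, l, i, n)
  "talinka" → prefix "talinka" already present; 0 new (none)
Total nodes = 10 + 5 + 4 + 3 + 4 + 3 + 7 + 5 + 4 + 0 = 45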